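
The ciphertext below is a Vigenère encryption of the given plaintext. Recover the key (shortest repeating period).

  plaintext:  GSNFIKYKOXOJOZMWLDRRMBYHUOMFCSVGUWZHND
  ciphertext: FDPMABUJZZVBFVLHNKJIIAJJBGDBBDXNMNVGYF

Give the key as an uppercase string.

ZLCHSRW

  i= 0: F-G = 25 → Z
  i= 1: D-S = 11 → L
  i= 2: P-N =  2 → C
  i= 3: M-F =  7 → H
  i= 4: A-I = 18 → S
  i= 5: B-K = 17 → R
  i= 6: U-Y = 22 → W
  i= 7: J-K = 25 → Z
  i= 8: Z-O = 11 → L
  i= 9: Z-X =  2 → C
  i=10: V-O =  7 → H
  i=11: B-J = 18 → S
  i=12: F-O = 17 → R
  i=13: V-Z = 22 → W
  i=14: L-M = 25 → Z
  i=15: H-W = 11 → L
  i=16: N-L =  2 → C
  i=17: K-D =  7 → H
  i=18: J-R = 18 → S
  i=19: I-R = 17 → R
  i=20: I-M = 22 → W
  i=21: A-B = 25 → Z
  i=22: J-Y = 11 → L
  i=23: J-H =  2 → C
  i=24: B-U =  7 → H
  i=25: G-O = 18 → S
  i=26: D-M = 17 → R
  i=27: B-F = 22 → W
  i=28: B-C = 25 → Z
  i=29: D-S = 11 → L
  i=30: X-V =  2 → C
  i=31: N-G =  7 → H
  i=32: M-U = 18 → S
  i=33: N-W = 17 → R
  i=34: V-Z = 22 → W
  i=35: G-H = 25 → Z
  i=36: Y-N = 11 → L
  i=37: F-D =  2 → C
  shifts repeat with period 7: ZLCHSRW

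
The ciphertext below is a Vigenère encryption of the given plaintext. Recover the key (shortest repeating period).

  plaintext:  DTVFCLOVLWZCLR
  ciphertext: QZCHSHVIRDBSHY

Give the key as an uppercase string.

  i= 0: Q-D = 13 → N
  i= 1: Z-T =  6 → G
  i= 2: C-V =  7 → H
  i= 3: H-F =  2 → C
  i= 4: S-C = 16 → Q
  i= 5: H-L = 22 → W
  i= 6: V-O =  7 → H
  i= 7: I-V = 13 → N
  i= 8: R-L =  6 → G
  i= 9: D-W =  7 → H
  i=10: B-Z =  2 → C
  i=11: S-C = 16 → Q
  i=12: H-L = 22 → W
  i=13: Y-R =  7 → H
  shifts repeat with period 7: NGHCQWH

NGHCQWH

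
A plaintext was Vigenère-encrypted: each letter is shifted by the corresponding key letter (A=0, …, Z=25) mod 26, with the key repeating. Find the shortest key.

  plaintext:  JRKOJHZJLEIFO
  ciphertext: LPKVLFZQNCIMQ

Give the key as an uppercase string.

  i= 0: L-J =  2 → C
  i= 1: P-R = 24 → Y
  i= 2: K-K =  0 → A
  i= 3: V-O =  7 → H
  i= 4: L-J =  2 → C
  i= 5: F-H = 24 → Y
  i= 6: Z-Z =  0 → A
  i= 7: Q-J =  7 → H
  i= 8: N-L =  2 → C
  i= 9: C-E = 24 → Y
  i=10: I-I =  0 → A
  i=11: M-F =  7 → H
  i=12: Q-O =  2 → C
  shifts repeat with period 4: CYAH

CYAH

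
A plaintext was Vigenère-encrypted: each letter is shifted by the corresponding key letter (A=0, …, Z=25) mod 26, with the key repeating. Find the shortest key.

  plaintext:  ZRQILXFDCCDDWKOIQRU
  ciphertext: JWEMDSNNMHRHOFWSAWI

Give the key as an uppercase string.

  i= 0: J-Z = 10 → K
  i= 1: W-R =  5 → F
  i= 2: E-Q = 14 → O
  i= 3: M-I =  4 → E
  i= 4: D-L = 18 → S
  i= 5: S-X = 21 → V
  i= 6: N-F =  8 → I
  i= 7: N-D = 10 → K
  i= 8: M-C = 10 → K
  i= 9: H-C =  5 → F
  i=10: R-D = 14 → O
  i=11: H-D =  4 → E
  i=12: O-W = 18 → S
  i=13: F-K = 21 → V
  i=14: W-O =  8 → I
  i=15: S-I = 10 → K
  i=16: A-Q = 10 → K
  i=17: W-R =  5 → F
  i=18: I-U = 14 → O
  shifts repeat with period 8: KFOESVIK

KFOESVIK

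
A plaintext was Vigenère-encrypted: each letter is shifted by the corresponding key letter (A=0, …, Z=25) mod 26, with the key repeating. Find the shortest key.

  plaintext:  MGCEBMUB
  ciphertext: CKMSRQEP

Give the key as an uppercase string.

  i= 0: C-M = 16 → Q
  i= 1: K-G =  4 → E
  i= 2: M-C = 10 → K
  i= 3: S-E = 14 → O
  i= 4: R-B = 16 → Q
  i= 5: Q-M =  4 → E
  i= 6: E-U = 10 → K
  i= 7: P-B = 14 → O
  shifts repeat with period 4: QEKO

QEKO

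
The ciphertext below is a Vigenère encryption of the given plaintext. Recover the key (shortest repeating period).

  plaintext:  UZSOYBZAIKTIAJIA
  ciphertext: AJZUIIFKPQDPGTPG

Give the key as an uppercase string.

GKH

  i= 0: A-U =  6 → G
  i= 1: J-Z = 10 → K
  i= 2: Z-S =  7 → H
  i= 3: U-O =  6 → G
  i= 4: I-Y = 10 → K
  i= 5: I-B =  7 → H
  i= 6: F-Z =  6 → G
  i= 7: K-A = 10 → K
  i= 8: P-I =  7 → H
  i= 9: Q-K =  6 → G
  i=10: D-T = 10 → K
  i=11: P-I =  7 → H
  i=12: G-A =  6 → G
  i=13: T-J = 10 → K
  i=14: P-I =  7 → H
  i=15: G-A =  6 → G
  shifts repeat with period 3: GKH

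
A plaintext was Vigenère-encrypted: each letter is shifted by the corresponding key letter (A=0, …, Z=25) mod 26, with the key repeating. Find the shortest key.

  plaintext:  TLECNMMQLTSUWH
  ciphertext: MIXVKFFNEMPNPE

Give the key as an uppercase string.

TXT

  i= 0: M-T = 19 → T
  i= 1: I-L = 23 → X
  i= 2: X-E = 19 → T
  i= 3: V-C = 19 → T
  i= 4: K-N = 23 → X
  i= 5: F-M = 19 → T
  i= 6: F-M = 19 → T
  i= 7: N-Q = 23 → X
  i= 8: E-L = 19 → T
  i= 9: M-T = 19 → T
  i=10: P-S = 23 → X
  i=11: N-U = 19 → T
  i=12: P-W = 19 → T
  i=13: E-H = 23 → X
  shifts repeat with period 3: TXT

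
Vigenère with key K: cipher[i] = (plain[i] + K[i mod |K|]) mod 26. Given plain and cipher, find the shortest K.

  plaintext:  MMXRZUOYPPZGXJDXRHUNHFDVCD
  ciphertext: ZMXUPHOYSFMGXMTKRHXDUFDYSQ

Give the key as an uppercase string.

  i= 0: Z-M = 13 → N
  i= 1: M-M =  0 → A
  i= 2: X-X =  0 → A
  i= 3: U-R =  3 → D
  i= 4: P-Z = 16 → Q
  i= 5: H-U = 13 → N
  i= 6: O-O =  0 → A
  i= 7: Y-Y =  0 → A
  i= 8: S-P =  3 → D
  i= 9: F-P = 16 → Q
  i=10: M-Z = 13 → N
  i=11: G-G =  0 → A
  i=12: X-X =  0 → A
  i=13: M-J =  3 → D
  i=14: T-D = 16 → Q
  i=15: K-X = 13 → N
  i=16: R-R =  0 → A
  i=17: H-H =  0 → A
  i=18: X-U =  3 → D
  i=19: D-N = 16 → Q
  i=20: U-H = 13 → N
  i=21: F-F =  0 → A
  i=22: D-D =  0 → A
  i=23: Y-V =  3 → D
  i=24: S-C = 16 → Q
  i=25: Q-D = 13 → N
  shifts repeat with period 5: NAADQ

NAADQ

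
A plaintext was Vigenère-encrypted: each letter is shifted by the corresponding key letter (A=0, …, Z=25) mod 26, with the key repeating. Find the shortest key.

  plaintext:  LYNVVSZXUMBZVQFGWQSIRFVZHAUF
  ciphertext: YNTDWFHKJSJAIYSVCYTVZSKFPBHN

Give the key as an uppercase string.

NPGIBNI

  i= 0: Y-L = 13 → N
  i= 1: N-Y = 15 → P
  i= 2: T-N =  6 → G
  i= 3: D-V =  8 → I
  i= 4: W-V =  1 → B
  i= 5: F-S = 13 → N
  i= 6: H-Z =  8 → I
  i= 7: K-X = 13 → N
  i= 8: J-U = 15 → P
  i= 9: S-M =  6 → G
  i=10: J-B =  8 → I
  i=11: A-Z =  1 → B
  i=12: I-V = 13 → N
  i=13: Y-Q =  8 → I
  i=14: S-F = 13 → N
  i=15: V-G = 15 → P
  i=16: C-W =  6 → G
  i=17: Y-Q =  8 → I
  i=18: T-S =  1 → B
  i=19: V-I = 13 → N
  i=20: Z-R =  8 → I
  i=21: S-F = 13 → N
  i=22: K-V = 15 → P
  i=23: F-Z =  6 → G
  i=24: P-H =  8 → I
  i=25: B-A =  1 → B
  i=26: H-U = 13 → N
  i=27: N-F =  8 → I
  shifts repeat with period 7: NPGIBNI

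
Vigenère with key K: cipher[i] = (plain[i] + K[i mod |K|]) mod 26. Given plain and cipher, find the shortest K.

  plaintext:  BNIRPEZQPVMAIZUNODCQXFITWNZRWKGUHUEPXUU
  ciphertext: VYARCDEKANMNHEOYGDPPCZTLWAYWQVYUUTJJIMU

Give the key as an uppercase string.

  i= 0: V-B = 20 → U
  i= 1: Y-N = 11 → L
  i= 2: A-I = 18 → S
  i= 3: R-R =  0 → A
  i= 4: C-P = 13 → N
  i= 5: D-E = 25 → Z
  i= 6: E-Z =  5 → F
  i= 7: K-Q = 20 → U
  i= 8: A-P = 11 → L
  i= 9: N-V = 18 → S
  i=10: M-M =  0 → A
  i=11: N-A = 13 → N
  i=12: H-I = 25 → Z
  i=13: E-Z =  5 → F
  i=14: O-U = 20 → U
  i=15: Y-N = 11 → L
  i=16: G-O = 18 → S
  i=17: D-D =  0 → A
  i=18: P-C = 13 → N
  i=19: P-Q = 25 → Z
  i=20: C-X =  5 → F
  i=21: Z-F = 20 → U
  i=22: T-I = 11 → L
  i=23: L-T = 18 → S
  i=24: W-W =  0 → A
  i=25: A-N = 13 → N
  i=26: Y-Z = 25 → Z
  i=27: W-R =  5 → F
  i=28: Q-W = 20 → U
  i=29: V-K = 11 → L
  i=30: Y-G = 18 → S
  i=31: U-U =  0 → A
  i=32: U-H = 13 → N
  i=33: T-U = 25 → Z
  i=34: J-E =  5 → F
  i=35: J-P = 20 → U
  i=36: I-X = 11 → L
  i=37: M-U = 18 → S
  i=38: U-U =  0 → A
  shifts repeat with period 7: ULSANZF

ULSANZF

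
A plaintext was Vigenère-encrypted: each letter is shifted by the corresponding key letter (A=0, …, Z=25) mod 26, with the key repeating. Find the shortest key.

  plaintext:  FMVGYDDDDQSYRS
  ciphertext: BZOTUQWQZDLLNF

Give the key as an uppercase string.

WNTN

  i= 0: B-F = 22 → W
  i= 1: Z-M = 13 → N
  i= 2: O-V = 19 → T
  i= 3: T-G = 13 → N
  i= 4: U-Y = 22 → W
  i= 5: Q-D = 13 → N
  i= 6: W-D = 19 → T
  i= 7: Q-D = 13 → N
  i= 8: Z-D = 22 → W
  i= 9: D-Q = 13 → N
  i=10: L-S = 19 → T
  i=11: L-Y = 13 → N
  i=12: N-R = 22 → W
  i=13: F-S = 13 → N
  shifts repeat with period 4: WNTN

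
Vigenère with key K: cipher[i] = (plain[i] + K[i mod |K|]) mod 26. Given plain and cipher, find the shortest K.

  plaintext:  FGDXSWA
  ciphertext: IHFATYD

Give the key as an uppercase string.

  i= 0: I-F =  3 → D
  i= 1: H-G =  1 → B
  i= 2: F-D =  2 → C
  i= 3: A-X =  3 → D
  i= 4: T-S =  1 → B
  i= 5: Y-W =  2 → C
  i= 6: D-A =  3 → D
  shifts repeat with period 3: DBC

DBC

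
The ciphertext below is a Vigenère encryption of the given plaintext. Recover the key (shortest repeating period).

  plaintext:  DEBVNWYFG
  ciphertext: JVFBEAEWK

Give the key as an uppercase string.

  i= 0: J-D =  6 → G
  i= 1: V-E = 17 → R
  i= 2: F-B =  4 → E
  i= 3: B-V =  6 → G
  i= 4: E-N = 17 → R
  i= 5: A-W =  4 → E
  i= 6: E-Y =  6 → G
  i= 7: W-F = 17 → R
  i= 8: K-G =  4 → E
  shifts repeat with period 3: GRE

GRE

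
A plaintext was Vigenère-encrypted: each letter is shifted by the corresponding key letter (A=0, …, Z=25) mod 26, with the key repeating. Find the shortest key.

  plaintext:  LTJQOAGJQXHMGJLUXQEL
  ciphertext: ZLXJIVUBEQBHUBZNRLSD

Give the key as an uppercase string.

OSOTUV

  i= 0: Z-L = 14 → O
  i= 1: L-T = 18 → S
  i= 2: X-J = 14 → O
  i= 3: J-Q = 19 → T
  i= 4: I-O = 20 → U
  i= 5: V-A = 21 → V
  i= 6: U-G = 14 → O
  i= 7: B-J = 18 → S
  i= 8: E-Q = 14 → O
  i= 9: Q-X = 19 → T
  i=10: B-H = 20 → U
  i=11: H-M = 21 → V
  i=12: U-G = 14 → O
  i=13: B-J = 18 → S
  i=14: Z-L = 14 → O
  i=15: N-U = 19 → T
  i=16: R-X = 20 → U
  i=17: L-Q = 21 → V
  i=18: S-E = 14 → O
  i=19: D-L = 18 → S
  shifts repeat with period 6: OSOTUV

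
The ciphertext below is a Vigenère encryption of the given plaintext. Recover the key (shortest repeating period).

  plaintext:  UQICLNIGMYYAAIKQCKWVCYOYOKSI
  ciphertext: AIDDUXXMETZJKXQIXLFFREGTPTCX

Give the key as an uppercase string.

  i= 0: A-U =  6 → G
  i= 1: I-Q = 18 → S
  i= 2: D-I = 21 → V
  i= 3: D-C =  1 → B
  i= 4: U-L =  9 → J
  i= 5: X-N = 10 → K
  i= 6: X-I = 15 → P
  i= 7: M-G =  6 → G
  i= 8: E-M = 18 → S
  i= 9: T-Y = 21 → V
  i=10: Z-Y =  1 → B
  i=11: J-A =  9 → J
  i=12: K-A = 10 → K
  i=13: X-I = 15 → P
  i=14: Q-K =  6 → G
  i=15: I-Q = 18 → S
  i=16: X-C = 21 → V
  i=17: L-K =  1 → B
  i=18: F-W =  9 → J
  i=19: F-V = 10 → K
  i=20: R-C = 15 → P
  i=21: E-Y =  6 → G
  i=22: G-O = 18 → S
  i=23: T-Y = 21 → V
  i=24: P-O =  1 → B
  i=25: T-K =  9 → J
  i=26: C-S = 10 → K
  i=27: X-I = 15 → P
  shifts repeat with period 7: GSVBJKP

GSVBJKP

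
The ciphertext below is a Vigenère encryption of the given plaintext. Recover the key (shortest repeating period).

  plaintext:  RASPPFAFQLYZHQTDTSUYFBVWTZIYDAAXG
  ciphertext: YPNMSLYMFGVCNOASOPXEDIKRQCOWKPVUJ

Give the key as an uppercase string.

  i= 0: Y-R =  7 → H
  i= 1: P-A = 15 → P
  i= 2: N-S = 21 → V
  i= 3: M-P = 23 → X
  i= 4: S-P =  3 → D
  i= 5: L-F =  6 → G
  i= 6: Y-A = 24 → Y
  i= 7: M-F =  7 → H
  i= 8: F-Q = 15 → P
  i= 9: G-L = 21 → V
  i=10: V-Y = 23 → X
  i=11: C-Z =  3 → D
  i=12: N-H =  6 → G
  i=13: O-Q = 24 → Y
  i=14: A-T =  7 → H
  i=15: S-D = 15 → P
  i=16: O-T = 21 → V
  i=17: P-S = 23 → X
  i=18: X-U =  3 → D
  i=19: E-Y =  6 → G
  i=20: D-F = 24 → Y
  i=21: I-B =  7 → H
  i=22: K-V = 15 → P
  i=23: R-W = 21 → V
  i=24: Q-T = 23 → X
  i=25: C-Z =  3 → D
  i=26: O-I =  6 → G
  i=27: W-Y = 24 → Y
  i=28: K-D =  7 → H
  i=29: P-A = 15 → P
  i=30: V-A = 21 → V
  i=31: U-X = 23 → X
  i=32: J-G =  3 → D
  shifts repeat with period 7: HPVXDGY

HPVXDGY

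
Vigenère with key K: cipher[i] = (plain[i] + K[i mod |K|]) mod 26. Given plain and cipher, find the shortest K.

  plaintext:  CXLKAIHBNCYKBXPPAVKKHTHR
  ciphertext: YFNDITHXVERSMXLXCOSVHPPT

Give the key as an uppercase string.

WICTILA

  i= 0: Y-C = 22 → W
  i= 1: F-X =  8 → I
  i= 2: N-L =  2 → C
  i= 3: D-K = 19 → T
  i= 4: I-A =  8 → I
  i= 5: T-I = 11 → L
  i= 6: H-H =  0 → A
  i= 7: X-B = 22 → W
  i= 8: V-N =  8 → I
  i= 9: E-C =  2 → C
  i=10: R-Y = 19 → T
  i=11: S-K =  8 → I
  i=12: M-B = 11 → L
  i=13: X-X =  0 → A
  i=14: L-P = 22 → W
  i=15: X-P =  8 → I
  i=16: C-A =  2 → C
  i=17: O-V = 19 → T
  i=18: S-K =  8 → I
  i=19: V-K = 11 → L
  i=20: H-H =  0 → A
  i=21: P-T = 22 → W
  i=22: P-H =  8 → I
  i=23: T-R =  2 → C
  shifts repeat with period 7: WICTILA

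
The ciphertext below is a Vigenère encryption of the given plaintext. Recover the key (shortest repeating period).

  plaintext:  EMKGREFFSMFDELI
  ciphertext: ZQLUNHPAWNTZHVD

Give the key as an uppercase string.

VEBOWDK

  i= 0: Z-E = 21 → V
  i= 1: Q-M =  4 → E
  i= 2: L-K =  1 → B
  i= 3: U-G = 14 → O
  i= 4: N-R = 22 → W
  i= 5: H-E =  3 → D
  i= 6: P-F = 10 → K
  i= 7: A-F = 21 → V
  i= 8: W-S =  4 → E
  i= 9: N-M =  1 → B
  i=10: T-F = 14 → O
  i=11: Z-D = 22 → W
  i=12: H-E =  3 → D
  i=13: V-L = 10 → K
  i=14: D-I = 21 → V
  shifts repeat with period 7: VEBOWDK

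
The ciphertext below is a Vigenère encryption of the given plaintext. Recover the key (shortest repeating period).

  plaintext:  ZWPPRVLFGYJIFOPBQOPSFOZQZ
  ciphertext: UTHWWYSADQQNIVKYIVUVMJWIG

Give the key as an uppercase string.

  i= 0: U-Z = 21 → V
  i= 1: T-W = 23 → X
  i= 2: H-P = 18 → S
  i= 3: W-P =  7 → H
  i= 4: W-R =  5 → F
  i= 5: Y-V =  3 → D
  i= 6: S-L =  7 → H
  i= 7: A-F = 21 → V
  i= 8: D-G = 23 → X
  i= 9: Q-Y = 18 → S
  i=10: Q-J =  7 → H
  i=11: N-I =  5 → F
  i=12: I-F =  3 → D
  i=13: V-O =  7 → H
  i=14: K-P = 21 → V
  i=15: Y-B = 23 → X
  i=16: I-Q = 18 → S
  i=17: V-O =  7 → H
  i=18: U-P =  5 → F
  i=19: V-S =  3 → D
  i=20: M-F =  7 → H
  i=21: J-O = 21 → V
  i=22: W-Z = 23 → X
  i=23: I-Q = 18 → S
  i=24: G-Z =  7 → H
  shifts repeat with period 7: VXSHFDH

VXSHFDH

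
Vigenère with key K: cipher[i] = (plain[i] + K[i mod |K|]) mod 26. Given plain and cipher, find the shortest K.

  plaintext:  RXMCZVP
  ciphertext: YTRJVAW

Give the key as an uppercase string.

  i= 0: Y-R =  7 → H
  i= 1: T-X = 22 → W
  i= 2: R-M =  5 → F
  i= 3: J-C =  7 → H
  i= 4: V-Z = 22 → W
  i= 5: A-V =  5 → F
  i= 6: W-P =  7 → H
  shifts repeat with period 3: HWF

HWF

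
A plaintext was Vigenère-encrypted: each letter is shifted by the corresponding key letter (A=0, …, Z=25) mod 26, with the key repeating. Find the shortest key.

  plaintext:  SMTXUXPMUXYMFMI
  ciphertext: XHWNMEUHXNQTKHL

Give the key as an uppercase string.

FVDQSH

  i= 0: X-S =  5 → F
  i= 1: H-M = 21 → V
  i= 2: W-T =  3 → D
  i= 3: N-X = 16 → Q
  i= 4: M-U = 18 → S
  i= 5: E-X =  7 → H
  i= 6: U-P =  5 → F
  i= 7: H-M = 21 → V
  i= 8: X-U =  3 → D
  i= 9: N-X = 16 → Q
  i=10: Q-Y = 18 → S
  i=11: T-M =  7 → H
  i=12: K-F =  5 → F
  i=13: H-M = 21 → V
  i=14: L-I =  3 → D
  shifts repeat with period 6: FVDQSH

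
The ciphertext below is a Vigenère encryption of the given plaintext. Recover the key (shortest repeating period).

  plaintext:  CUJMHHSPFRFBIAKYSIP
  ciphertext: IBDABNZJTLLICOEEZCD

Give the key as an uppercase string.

  i= 0: I-C =  6 → G
  i= 1: B-U =  7 → H
  i= 2: D-J = 20 → U
  i= 3: A-M = 14 → O
  i= 4: B-H = 20 → U
  i= 5: N-H =  6 → G
  i= 6: Z-S =  7 → H
  i= 7: J-P = 20 → U
  i= 8: T-F = 14 → O
  i= 9: L-R = 20 → U
  i=10: L-F =  6 → G
  i=11: I-B =  7 → H
  i=12: C-I = 20 → U
  i=13: O-A = 14 → O
  i=14: E-K = 20 → U
  i=15: E-Y =  6 → G
  i=16: Z-S =  7 → H
  i=17: C-I = 20 → U
  i=18: D-P = 14 → O
  shifts repeat with period 5: GHUOU

GHUOU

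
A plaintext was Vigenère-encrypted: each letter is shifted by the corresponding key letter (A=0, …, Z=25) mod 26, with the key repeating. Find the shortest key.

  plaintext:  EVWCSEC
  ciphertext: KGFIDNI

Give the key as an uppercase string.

GLJ

  i= 0: K-E =  6 → G
  i= 1: G-V = 11 → L
  i= 2: F-W =  9 → J
  i= 3: I-C =  6 → G
  i= 4: D-S = 11 → L
  i= 5: N-E =  9 → J
  i= 6: I-C =  6 → G
  shifts repeat with period 3: GLJ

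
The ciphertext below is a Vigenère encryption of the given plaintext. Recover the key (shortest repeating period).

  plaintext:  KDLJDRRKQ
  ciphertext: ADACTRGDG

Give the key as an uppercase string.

QAPT

  i= 0: A-K = 16 → Q
  i= 1: D-D =  0 → A
  i= 2: A-L = 15 → P
  i= 3: C-J = 19 → T
  i= 4: T-D = 16 → Q
  i= 5: R-R =  0 → A
  i= 6: G-R = 15 → P
  i= 7: D-K = 19 → T
  i= 8: G-Q = 16 → Q
  shifts repeat with period 4: QAPT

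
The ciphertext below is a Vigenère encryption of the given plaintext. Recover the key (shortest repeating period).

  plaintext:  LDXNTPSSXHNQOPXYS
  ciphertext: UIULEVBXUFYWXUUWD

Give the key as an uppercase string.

  i= 0: U-L =  9 → J
  i= 1: I-D =  5 → F
  i= 2: U-X = 23 → X
  i= 3: L-N = 24 → Y
  i= 4: E-T = 11 → L
  i= 5: V-P =  6 → G
  i= 6: B-S =  9 → J
  i= 7: X-S =  5 → F
  i= 8: U-X = 23 → X
  i= 9: F-H = 24 → Y
  i=10: Y-N = 11 → L
  i=11: W-Q =  6 → G
  i=12: X-O =  9 → J
  i=13: U-P =  5 → F
  i=14: U-X = 23 → X
  i=15: W-Y = 24 → Y
  i=16: D-S = 11 → L
  shifts repeat with period 6: JFXYLG

JFXYLG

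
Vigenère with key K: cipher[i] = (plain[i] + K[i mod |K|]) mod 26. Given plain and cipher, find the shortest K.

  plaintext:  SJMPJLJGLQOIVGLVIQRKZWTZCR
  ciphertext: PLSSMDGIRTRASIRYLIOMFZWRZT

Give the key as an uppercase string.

  i= 0: P-S = 23 → X
  i= 1: L-J =  2 → C
  i= 2: S-M =  6 → G
  i= 3: S-P =  3 → D
  i= 4: M-J =  3 → D
  i= 5: D-L = 18 → S
  i= 6: G-J = 23 → X
  i= 7: I-G =  2 → C
  i= 8: R-L =  6 → G
  i= 9: T-Q =  3 → D
  i=10: R-O =  3 → D
  i=11: A-I = 18 → S
  i=12: S-V = 23 → X
  i=13: I-G =  2 → C
  i=14: R-L =  6 → G
  i=15: Y-V =  3 → D
  i=16: L-I =  3 → D
  i=17: I-Q = 18 → S
  i=18: O-R = 23 → X
  i=19: M-K =  2 → C
  i=20: F-Z =  6 → G
  i=21: Z-W =  3 → D
  i=22: W-T =  3 → D
  i=23: R-Z = 18 → S
  i=24: Z-C = 23 → X
  i=25: T-R =  2 → C
  shifts repeat with period 6: XCGDDS

XCGDDS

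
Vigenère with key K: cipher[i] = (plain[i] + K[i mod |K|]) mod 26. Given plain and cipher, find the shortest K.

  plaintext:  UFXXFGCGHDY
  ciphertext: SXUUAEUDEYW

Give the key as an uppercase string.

YSXXV

  i= 0: S-U = 24 → Y
  i= 1: X-F = 18 → S
  i= 2: U-X = 23 → X
  i= 3: U-X = 23 → X
  i= 4: A-F = 21 → V
  i= 5: E-G = 24 → Y
  i= 6: U-C = 18 → S
  i= 7: D-G = 23 → X
  i= 8: E-H = 23 → X
  i= 9: Y-D = 21 → V
  i=10: W-Y = 24 → Y
  shifts repeat with period 5: YSXXV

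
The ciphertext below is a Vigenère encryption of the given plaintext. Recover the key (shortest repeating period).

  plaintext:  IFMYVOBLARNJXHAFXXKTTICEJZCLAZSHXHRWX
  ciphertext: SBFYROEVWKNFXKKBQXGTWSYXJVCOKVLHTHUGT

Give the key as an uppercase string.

KWTAWAD

  i= 0: S-I = 10 → K
  i= 1: B-F = 22 → W
  i= 2: F-M = 19 → T
  i= 3: Y-Y =  0 → A
  i= 4: R-V = 22 → W
  i= 5: O-O =  0 → A
  i= 6: E-B =  3 → D
  i= 7: V-L = 10 → K
  i= 8: W-A = 22 → W
  i= 9: K-R = 19 → T
  i=10: N-N =  0 → A
  i=11: F-J = 22 → W
  i=12: X-X =  0 → A
  i=13: K-H =  3 → D
  i=14: K-A = 10 → K
  i=15: B-F = 22 → W
  i=16: Q-X = 19 → T
  i=17: X-X =  0 → A
  i=18: G-K = 22 → W
  i=19: T-T =  0 → A
  i=20: W-T =  3 → D
  i=21: S-I = 10 → K
  i=22: Y-C = 22 → W
  i=23: X-E = 19 → T
  i=24: J-J =  0 → A
  i=25: V-Z = 22 → W
  i=26: C-C =  0 → A
  i=27: O-L =  3 → D
  i=28: K-A = 10 → K
  i=29: V-Z = 22 → W
  i=30: L-S = 19 → T
  i=31: H-H =  0 → A
  i=32: T-X = 22 → W
  i=33: H-H =  0 → A
  i=34: U-R =  3 → D
  i=35: G-W = 10 → K
  i=36: T-X = 22 → W
  shifts repeat with period 7: KWTAWAD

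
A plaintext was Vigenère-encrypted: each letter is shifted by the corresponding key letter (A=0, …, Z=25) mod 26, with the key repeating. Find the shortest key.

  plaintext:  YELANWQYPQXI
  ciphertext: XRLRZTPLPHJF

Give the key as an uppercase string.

  i= 0: X-Y = 25 → Z
  i= 1: R-E = 13 → N
  i= 2: L-L =  0 → A
  i= 3: R-A = 17 → R
  i= 4: Z-N = 12 → M
  i= 5: T-W = 23 → X
  i= 6: P-Q = 25 → Z
  i= 7: L-Y = 13 → N
  i= 8: P-P =  0 → A
  i= 9: H-Q = 17 → R
  i=10: J-X = 12 → M
  i=11: F-I = 23 → X
  shifts repeat with period 6: ZNARMX

ZNARMX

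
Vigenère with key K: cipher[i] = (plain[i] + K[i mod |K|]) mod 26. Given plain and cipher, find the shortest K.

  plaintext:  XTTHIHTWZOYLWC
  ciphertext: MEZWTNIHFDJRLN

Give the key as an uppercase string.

  i= 0: M-X = 15 → P
  i= 1: E-T = 11 → L
  i= 2: Z-T =  6 → G
  i= 3: W-H = 15 → P
  i= 4: T-I = 11 → L
  i= 5: N-H =  6 → G
  i= 6: I-T = 15 → P
  i= 7: H-W = 11 → L
  i= 8: F-Z =  6 → G
  i= 9: D-O = 15 → P
  i=10: J-Y = 11 → L
  i=11: R-L =  6 → G
  i=12: L-W = 15 → P
  i=13: N-C = 11 → L
  shifts repeat with period 3: PLG

PLG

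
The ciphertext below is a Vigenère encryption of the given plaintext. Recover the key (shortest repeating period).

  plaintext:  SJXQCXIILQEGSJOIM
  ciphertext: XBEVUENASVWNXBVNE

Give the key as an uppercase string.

FSH

  i= 0: X-S =  5 → F
  i= 1: B-J = 18 → S
  i= 2: E-X =  7 → H
  i= 3: V-Q =  5 → F
  i= 4: U-C = 18 → S
  i= 5: E-X =  7 → H
  i= 6: N-I =  5 → F
  i= 7: A-I = 18 → S
  i= 8: S-L =  7 → H
  i= 9: V-Q =  5 → F
  i=10: W-E = 18 → S
  i=11: N-G =  7 → H
  i=12: X-S =  5 → F
  i=13: B-J = 18 → S
  i=14: V-O =  7 → H
  i=15: N-I =  5 → F
  i=16: E-M = 18 → S
  shifts repeat with period 3: FSH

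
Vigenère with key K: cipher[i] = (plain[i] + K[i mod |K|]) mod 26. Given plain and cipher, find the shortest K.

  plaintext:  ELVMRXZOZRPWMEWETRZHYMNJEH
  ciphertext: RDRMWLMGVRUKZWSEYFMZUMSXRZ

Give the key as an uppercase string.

NSWAFO

  i= 0: R-E = 13 → N
  i= 1: D-L = 18 → S
  i= 2: R-V = 22 → W
  i= 3: M-M =  0 → A
  i= 4: W-R =  5 → F
  i= 5: L-X = 14 → O
  i= 6: M-Z = 13 → N
  i= 7: G-O = 18 → S
  i= 8: V-Z = 22 → W
  i= 9: R-R =  0 → A
  i=10: U-P =  5 → F
  i=11: K-W = 14 → O
  i=12: Z-M = 13 → N
  i=13: W-E = 18 → S
  i=14: S-W = 22 → W
  i=15: E-E =  0 → A
  i=16: Y-T =  5 → F
  i=17: F-R = 14 → O
  i=18: M-Z = 13 → N
  i=19: Z-H = 18 → S
  i=20: U-Y = 22 → W
  i=21: M-M =  0 → A
  i=22: S-N =  5 → F
  i=23: X-J = 14 → O
  i=24: R-E = 13 → N
  i=25: Z-H = 18 → S
  shifts repeat with period 6: NSWAFO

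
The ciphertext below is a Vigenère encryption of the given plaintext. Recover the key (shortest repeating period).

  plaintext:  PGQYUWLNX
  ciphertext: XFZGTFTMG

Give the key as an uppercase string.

  i= 0: X-P =  8 → I
  i= 1: F-G = 25 → Z
  i= 2: Z-Q =  9 → J
  i= 3: G-Y =  8 → I
  i= 4: T-U = 25 → Z
  i= 5: F-W =  9 → J
  i= 6: T-L =  8 → I
  i= 7: M-N = 25 → Z
  i= 8: G-X =  9 → J
  shifts repeat with period 3: IZJ

IZJ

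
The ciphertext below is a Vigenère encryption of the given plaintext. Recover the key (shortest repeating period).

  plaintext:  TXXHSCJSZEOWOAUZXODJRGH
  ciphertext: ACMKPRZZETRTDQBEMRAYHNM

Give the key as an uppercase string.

HFPDXPQ

  i= 0: A-T =  7 → H
  i= 1: C-X =  5 → F
  i= 2: M-X = 15 → P
  i= 3: K-H =  3 → D
  i= 4: P-S = 23 → X
  i= 5: R-C = 15 → P
  i= 6: Z-J = 16 → Q
  i= 7: Z-S =  7 → H
  i= 8: E-Z =  5 → F
  i= 9: T-E = 15 → P
  i=10: R-O =  3 → D
  i=11: T-W = 23 → X
  i=12: D-O = 15 → P
  i=13: Q-A = 16 → Q
  i=14: B-U =  7 → H
  i=15: E-Z =  5 → F
  i=16: M-X = 15 → P
  i=17: R-O =  3 → D
  i=18: A-D = 23 → X
  i=19: Y-J = 15 → P
  i=20: H-R = 16 → Q
  i=21: N-G =  7 → H
  i=22: M-H =  5 → F
  shifts repeat with period 7: HFPDXPQ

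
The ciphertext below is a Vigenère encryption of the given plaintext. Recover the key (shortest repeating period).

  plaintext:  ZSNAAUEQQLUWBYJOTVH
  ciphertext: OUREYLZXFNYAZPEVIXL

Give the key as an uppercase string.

PCEEYRVH

  i= 0: O-Z = 15 → P
  i= 1: U-S =  2 → C
  i= 2: R-N =  4 → E
  i= 3: E-A =  4 → E
  i= 4: Y-A = 24 → Y
  i= 5: L-U = 17 → R
  i= 6: Z-E = 21 → V
  i= 7: X-Q =  7 → H
  i= 8: F-Q = 15 → P
  i= 9: N-L =  2 → C
  i=10: Y-U =  4 → E
  i=11: A-W =  4 → E
  i=12: Z-B = 24 → Y
  i=13: P-Y = 17 → R
  i=14: E-J = 21 → V
  i=15: V-O =  7 → H
  i=16: I-T = 15 → P
  i=17: X-V =  2 → C
  i=18: L-H =  4 → E
  shifts repeat with period 8: PCEEYRVH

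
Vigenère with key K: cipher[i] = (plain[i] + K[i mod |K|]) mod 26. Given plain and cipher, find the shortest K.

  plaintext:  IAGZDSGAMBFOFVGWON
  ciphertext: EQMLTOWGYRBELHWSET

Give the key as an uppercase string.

WQGMQ

  i= 0: E-I = 22 → W
  i= 1: Q-A = 16 → Q
  i= 2: M-G =  6 → G
  i= 3: L-Z = 12 → M
  i= 4: T-D = 16 → Q
  i= 5: O-S = 22 → W
  i= 6: W-G = 16 → Q
  i= 7: G-A =  6 → G
  i= 8: Y-M = 12 → M
  i= 9: R-B = 16 → Q
  i=10: B-F = 22 → W
  i=11: E-O = 16 → Q
  i=12: L-F =  6 → G
  i=13: H-V = 12 → M
  i=14: W-G = 16 → Q
  i=15: S-W = 22 → W
  i=16: E-O = 16 → Q
  i=17: T-N =  6 → G
  shifts repeat with period 5: WQGMQ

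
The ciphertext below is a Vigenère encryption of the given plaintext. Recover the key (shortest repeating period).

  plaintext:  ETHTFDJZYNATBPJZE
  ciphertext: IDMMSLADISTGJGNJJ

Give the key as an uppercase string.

  i= 0: I-E =  4 → E
  i= 1: D-T = 10 → K
  i= 2: M-H =  5 → F
  i= 3: M-T = 19 → T
  i= 4: S-F = 13 → N
  i= 5: L-D =  8 → I
  i= 6: A-J = 17 → R
  i= 7: D-Z =  4 → E
  i= 8: I-Y = 10 → K
  i= 9: S-N =  5 → F
  i=10: T-A = 19 → T
  i=11: G-T = 13 → N
  i=12: J-B =  8 → I
  i=13: G-P = 17 → R
  i=14: N-J =  4 → E
  i=15: J-Z = 10 → K
  i=16: J-E =  5 → F
  shifts repeat with period 7: EKFTNIR

EKFTNIR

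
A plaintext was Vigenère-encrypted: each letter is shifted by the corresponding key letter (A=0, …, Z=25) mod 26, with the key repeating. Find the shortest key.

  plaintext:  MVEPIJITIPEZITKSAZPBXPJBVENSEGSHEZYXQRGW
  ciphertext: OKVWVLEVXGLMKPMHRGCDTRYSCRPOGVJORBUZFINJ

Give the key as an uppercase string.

CPRHNCW

  i= 0: O-M =  2 → C
  i= 1: K-V = 15 → P
  i= 2: V-E = 17 → R
  i= 3: W-P =  7 → H
  i= 4: V-I = 13 → N
  i= 5: L-J =  2 → C
  i= 6: E-I = 22 → W
  i= 7: V-T =  2 → C
  i= 8: X-I = 15 → P
  i= 9: G-P = 17 → R
  i=10: L-E =  7 → H
  i=11: M-Z = 13 → N
  i=12: K-I =  2 → C
  i=13: P-T = 22 → W
  i=14: M-K =  2 → C
  i=15: H-S = 15 → P
  i=16: R-A = 17 → R
  i=17: G-Z =  7 → H
  i=18: C-P = 13 → N
  i=19: D-B =  2 → C
  i=20: T-X = 22 → W
  i=21: R-P =  2 → C
  i=22: Y-J = 15 → P
  i=23: S-B = 17 → R
  i=24: C-V =  7 → H
  i=25: R-E = 13 → N
  i=26: P-N =  2 → C
  i=27: O-S = 22 → W
  i=28: G-E =  2 → C
  i=29: V-G = 15 → P
  i=30: J-S = 17 → R
  i=31: O-H =  7 → H
  i=32: R-E = 13 → N
  i=33: B-Z =  2 → C
  i=34: U-Y = 22 → W
  i=35: Z-X =  2 → C
  i=36: F-Q = 15 → P
  i=37: I-R = 17 → R
  i=38: N-G =  7 → H
  i=39: J-W = 13 → N
  shifts repeat with period 7: CPRHNCW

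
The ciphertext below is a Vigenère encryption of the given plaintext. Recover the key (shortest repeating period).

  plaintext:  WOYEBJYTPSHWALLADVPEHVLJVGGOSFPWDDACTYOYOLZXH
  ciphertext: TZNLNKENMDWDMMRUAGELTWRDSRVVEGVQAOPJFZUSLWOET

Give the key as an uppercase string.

  i= 0: T-W = 23 → X
  i= 1: Z-O = 11 → L
  i= 2: N-Y = 15 → P
  i= 3: L-E =  7 → H
  i= 4: N-B = 12 → M
  i= 5: K-J =  1 → B
  i= 6: E-Y =  6 → G
  i= 7: N-T = 20 → U
  i= 8: M-P = 23 → X
  i= 9: D-S = 11 → L
  i=10: W-H = 15 → P
  i=11: D-W =  7 → H
  i=12: M-A = 12 → M
  i=13: M-L =  1 → B
  i=14: R-L =  6 → G
  i=15: U-A = 20 → U
  i=16: A-D = 23 → X
  i=17: G-V = 11 → L
  i=18: E-P = 15 → P
  i=19: L-E =  7 → H
  i=20: T-H = 12 → M
  i=21: W-V =  1 → B
  i=22: R-L =  6 → G
  i=23: D-J = 20 → U
  i=24: S-V = 23 → X
  i=25: R-G = 11 → L
  i=26: V-G = 15 → P
  i=27: V-O =  7 → H
  i=28: E-S = 12 → M
  i=29: G-F =  1 → B
  i=30: V-P =  6 → G
  i=31: Q-W = 20 → U
  i=32: A-D = 23 → X
  i=33: O-D = 11 → L
  i=34: P-A = 15 → P
  i=35: J-C =  7 → H
  i=36: F-T = 12 → M
  i=37: Z-Y =  1 → B
  i=38: U-O =  6 → G
  i=39: S-Y = 20 → U
  i=40: L-O = 23 → X
  i=41: W-L = 11 → L
  i=42: O-Z = 15 → P
  i=43: E-X =  7 → H
  i=44: T-H = 12 → M
  shifts repeat with period 8: XLPHMBGU

XLPHMBGU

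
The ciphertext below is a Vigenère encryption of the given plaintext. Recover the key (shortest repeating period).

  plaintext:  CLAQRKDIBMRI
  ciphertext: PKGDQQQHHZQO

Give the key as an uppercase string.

NZG

  i= 0: P-C = 13 → N
  i= 1: K-L = 25 → Z
  i= 2: G-A =  6 → G
  i= 3: D-Q = 13 → N
  i= 4: Q-R = 25 → Z
  i= 5: Q-K =  6 → G
  i= 6: Q-D = 13 → N
  i= 7: H-I = 25 → Z
  i= 8: H-B =  6 → G
  i= 9: Z-M = 13 → N
  i=10: Q-R = 25 → Z
  i=11: O-I =  6 → G
  shifts repeat with period 3: NZG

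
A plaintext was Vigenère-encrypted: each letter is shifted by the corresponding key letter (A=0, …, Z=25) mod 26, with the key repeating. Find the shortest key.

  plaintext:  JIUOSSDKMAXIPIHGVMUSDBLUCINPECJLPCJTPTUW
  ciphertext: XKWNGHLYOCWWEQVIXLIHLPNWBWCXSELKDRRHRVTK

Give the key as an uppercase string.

  i= 0: X-J = 14 → O
  i= 1: K-I =  2 → C
  i= 2: W-U =  2 → C
  i= 3: N-O = 25 → Z
  i= 4: G-S = 14 → O
  i= 5: H-S = 15 → P
  i= 6: L-D =  8 → I
  i= 7: Y-K = 14 → O
  i= 8: O-M =  2 → C
  i= 9: C-A =  2 → C
  i=10: W-X = 25 → Z
  i=11: W-I = 14 → O
  i=12: E-P = 15 → P
  i=13: Q-I =  8 → I
  i=14: V-H = 14 → O
  i=15: I-G =  2 → C
  i=16: X-V =  2 → C
  i=17: L-M = 25 → Z
  i=18: I-U = 14 → O
  i=19: H-S = 15 → P
  i=20: L-D =  8 → I
  i=21: P-B = 14 → O
  i=22: N-L =  2 → C
  i=23: W-U =  2 → C
  i=24: B-C = 25 → Z
  i=25: W-I = 14 → O
  i=26: C-N = 15 → P
  i=27: X-P =  8 → I
  i=28: S-E = 14 → O
  i=29: E-C =  2 → C
  i=30: L-J =  2 → C
  i=31: K-L = 25 → Z
  i=32: D-P = 14 → O
  i=33: R-C = 15 → P
  i=34: R-J =  8 → I
  i=35: H-T = 14 → O
  i=36: R-P =  2 → C
  i=37: V-T =  2 → C
  i=38: T-U = 25 → Z
  i=39: K-W = 14 → O
  shifts repeat with period 7: OCCZOPI

OCCZOPI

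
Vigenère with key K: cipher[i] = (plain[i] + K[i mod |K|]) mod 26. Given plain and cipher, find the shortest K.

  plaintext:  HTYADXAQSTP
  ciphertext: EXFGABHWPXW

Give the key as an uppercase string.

XEHG

  i= 0: E-H = 23 → X
  i= 1: X-T =  4 → E
  i= 2: F-Y =  7 → H
  i= 3: G-A =  6 → G
  i= 4: A-D = 23 → X
  i= 5: B-X =  4 → E
  i= 6: H-A =  7 → H
  i= 7: W-Q =  6 → G
  i= 8: P-S = 23 → X
  i= 9: X-T =  4 → E
  i=10: W-P =  7 → H
  shifts repeat with period 4: XEHG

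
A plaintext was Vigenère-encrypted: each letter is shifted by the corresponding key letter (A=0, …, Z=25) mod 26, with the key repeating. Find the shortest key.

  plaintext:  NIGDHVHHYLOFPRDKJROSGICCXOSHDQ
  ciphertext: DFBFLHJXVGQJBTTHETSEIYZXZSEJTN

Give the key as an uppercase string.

QXVCEMC

  i= 0: D-N = 16 → Q
  i= 1: F-I = 23 → X
  i= 2: B-G = 21 → V
  i= 3: F-D =  2 → C
  i= 4: L-H =  4 → E
  i= 5: H-V = 12 → M
  i= 6: J-H =  2 → C
  i= 7: X-H = 16 → Q
  i= 8: V-Y = 23 → X
  i= 9: G-L = 21 → V
  i=10: Q-O =  2 → C
  i=11: J-F =  4 → E
  i=12: B-P = 12 → M
  i=13: T-R =  2 → C
  i=14: T-D = 16 → Q
  i=15: H-K = 23 → X
  i=16: E-J = 21 → V
  i=17: T-R =  2 → C
  i=18: S-O =  4 → E
  i=19: E-S = 12 → M
  i=20: I-G =  2 → C
  i=21: Y-I = 16 → Q
  i=22: Z-C = 23 → X
  i=23: X-C = 21 → V
  i=24: Z-X =  2 → C
  i=25: S-O =  4 → E
  i=26: E-S = 12 → M
  i=27: J-H =  2 → C
  i=28: T-D = 16 → Q
  i=29: N-Q = 23 → X
  shifts repeat with period 7: QXVCEMC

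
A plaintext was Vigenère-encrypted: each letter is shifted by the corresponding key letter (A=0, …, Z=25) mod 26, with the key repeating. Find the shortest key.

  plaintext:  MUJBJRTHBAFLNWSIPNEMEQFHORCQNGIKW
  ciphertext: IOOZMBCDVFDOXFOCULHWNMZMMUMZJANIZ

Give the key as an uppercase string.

  i= 0: I-M = 22 → W
  i= 1: O-U = 20 → U
  i= 2: O-J =  5 → F
  i= 3: Z-B = 24 → Y
  i= 4: M-J =  3 → D
  i= 5: B-R = 10 → K
  i= 6: C-T =  9 → J
  i= 7: D-H = 22 → W
  i= 8: V-B = 20 → U
  i= 9: F-A =  5 → F
  i=10: D-F = 24 → Y
  i=11: O-L =  3 → D
  i=12: X-N = 10 → K
  i=13: F-W =  9 → J
  i=14: O-S = 22 → W
  i=15: C-I = 20 → U
  i=16: U-P =  5 → F
  i=17: L-N = 24 → Y
  i=18: H-E =  3 → D
  i=19: W-M = 10 → K
  i=20: N-E =  9 → J
  i=21: M-Q = 22 → W
  i=22: Z-F = 20 → U
  i=23: M-H =  5 → F
  i=24: M-O = 24 → Y
  i=25: U-R =  3 → D
  i=26: M-C = 10 → K
  i=27: Z-Q =  9 → J
  i=28: J-N = 22 → W
  i=29: A-G = 20 → U
  i=30: N-I =  5 → F
  i=31: I-K = 24 → Y
  i=32: Z-W =  3 → D
  shifts repeat with period 7: WUFYDKJ

WUFYDKJ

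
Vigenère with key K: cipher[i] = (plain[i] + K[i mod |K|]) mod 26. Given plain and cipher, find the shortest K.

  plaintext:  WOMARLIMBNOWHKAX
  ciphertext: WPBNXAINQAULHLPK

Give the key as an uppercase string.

ABPNGP

  i= 0: W-W =  0 → A
  i= 1: P-O =  1 → B
  i= 2: B-M = 15 → P
  i= 3: N-A = 13 → N
  i= 4: X-R =  6 → G
  i= 5: A-L = 15 → P
  i= 6: I-I =  0 → A
  i= 7: N-M =  1 → B
  i= 8: Q-B = 15 → P
  i= 9: A-N = 13 → N
  i=10: U-O =  6 → G
  i=11: L-W = 15 → P
  i=12: H-H =  0 → A
  i=13: L-K =  1 → B
  i=14: P-A = 15 → P
  i=15: K-X = 13 → N
  shifts repeat with period 6: ABPNGP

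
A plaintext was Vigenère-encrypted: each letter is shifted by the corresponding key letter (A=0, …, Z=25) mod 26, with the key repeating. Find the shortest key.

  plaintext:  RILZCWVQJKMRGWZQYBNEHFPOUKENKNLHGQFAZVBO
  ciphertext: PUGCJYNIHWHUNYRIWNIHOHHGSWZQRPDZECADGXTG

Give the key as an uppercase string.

YMVDHCSS

  i= 0: P-R = 24 → Y
  i= 1: U-I = 12 → M
  i= 2: G-L = 21 → V
  i= 3: C-Z =  3 → D
  i= 4: J-C =  7 → H
  i= 5: Y-W =  2 → C
  i= 6: N-V = 18 → S
  i= 7: I-Q = 18 → S
  i= 8: H-J = 24 → Y
  i= 9: W-K = 12 → M
  i=10: H-M = 21 → V
  i=11: U-R =  3 → D
  i=12: N-G =  7 → H
  i=13: Y-W =  2 → C
  i=14: R-Z = 18 → S
  i=15: I-Q = 18 → S
  i=16: W-Y = 24 → Y
  i=17: N-B = 12 → M
  i=18: I-N = 21 → V
  i=19: H-E =  3 → D
  i=20: O-H =  7 → H
  i=21: H-F =  2 → C
  i=22: H-P = 18 → S
  i=23: G-O = 18 → S
  i=24: S-U = 24 → Y
  i=25: W-K = 12 → M
  i=26: Z-E = 21 → V
  i=27: Q-N =  3 → D
  i=28: R-K =  7 → H
  i=29: P-N =  2 → C
  i=30: D-L = 18 → S
  i=31: Z-H = 18 → S
  i=32: E-G = 24 → Y
  i=33: C-Q = 12 → M
  i=34: A-F = 21 → V
  i=35: D-A =  3 → D
  i=36: G-Z =  7 → H
  i=37: X-V =  2 → C
  i=38: T-B = 18 → S
  i=39: G-O = 18 → S
  shifts repeat with period 8: YMVDHCSS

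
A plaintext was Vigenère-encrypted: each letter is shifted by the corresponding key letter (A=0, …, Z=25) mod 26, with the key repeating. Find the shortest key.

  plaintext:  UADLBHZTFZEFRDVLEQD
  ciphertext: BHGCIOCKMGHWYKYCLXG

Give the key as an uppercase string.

  i= 0: B-U =  7 → H
  i= 1: H-A =  7 → H
  i= 2: G-D =  3 → D
  i= 3: C-L = 17 → R
  i= 4: I-B =  7 → H
  i= 5: O-H =  7 → H
  i= 6: C-Z =  3 → D
  i= 7: K-T = 17 → R
  i= 8: M-F =  7 → H
  i= 9: G-Z =  7 → H
  i=10: H-E =  3 → D
  i=11: W-F = 17 → R
  i=12: Y-R =  7 → H
  i=13: K-D =  7 → H
  i=14: Y-V =  3 → D
  i=15: C-L = 17 → R
  i=16: L-E =  7 → H
  i=17: X-Q =  7 → H
  i=18: G-D =  3 → D
  shifts repeat with period 4: HHDR

HHDR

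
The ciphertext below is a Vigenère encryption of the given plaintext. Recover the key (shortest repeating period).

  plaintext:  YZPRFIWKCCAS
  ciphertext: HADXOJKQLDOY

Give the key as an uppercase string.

  i= 0: H-Y =  9 → J
  i= 1: A-Z =  1 → B
  i= 2: D-P = 14 → O
  i= 3: X-R =  6 → G
  i= 4: O-F =  9 → J
  i= 5: J-I =  1 → B
  i= 6: K-W = 14 → O
  i= 7: Q-K =  6 → G
  i= 8: L-C =  9 → J
  i= 9: D-C =  1 → B
  i=10: O-A = 14 → O
  i=11: Y-S =  6 → G
  shifts repeat with period 4: JBOG

JBOG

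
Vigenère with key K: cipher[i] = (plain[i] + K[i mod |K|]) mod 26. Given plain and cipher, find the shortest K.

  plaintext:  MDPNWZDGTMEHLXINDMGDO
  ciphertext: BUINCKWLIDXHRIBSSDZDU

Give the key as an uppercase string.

  i= 0: B-M = 15 → P
  i= 1: U-D = 17 → R
  i= 2: I-P = 19 → T
  i= 3: N-N =  0 → A
  i= 4: C-W =  6 → G
  i= 5: K-Z = 11 → L
  i= 6: W-D = 19 → T
  i= 7: L-G =  5 → F
  i= 8: I-T = 15 → P
  i= 9: D-M = 17 → R
  i=10: X-E = 19 → T
  i=11: H-H =  0 → A
  i=12: R-L =  6 → G
  i=13: I-X = 11 → L
  i=14: B-I = 19 → T
  i=15: S-N =  5 → F
  i=16: S-D = 15 → P
  i=17: D-M = 17 → R
  i=18: Z-G = 19 → T
  i=19: D-D =  0 → A
  i=20: U-O =  6 → G
  shifts repeat with period 8: PRTAGLTF

PRTAGLTF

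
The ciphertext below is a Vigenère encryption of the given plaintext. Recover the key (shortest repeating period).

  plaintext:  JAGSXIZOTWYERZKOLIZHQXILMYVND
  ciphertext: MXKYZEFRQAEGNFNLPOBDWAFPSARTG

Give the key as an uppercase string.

  i= 0: M-J =  3 → D
  i= 1: X-A = 23 → X
  i= 2: K-G =  4 → E
  i= 3: Y-S =  6 → G
  i= 4: Z-X =  2 → C
  i= 5: E-I = 22 → W
  i= 6: F-Z =  6 → G
  i= 7: R-O =  3 → D
  i= 8: Q-T = 23 → X
  i= 9: A-W =  4 → E
  i=10: E-Y =  6 → G
  i=11: G-E =  2 → C
  i=12: N-R = 22 → W
  i=13: F-Z =  6 → G
  i=14: N-K =  3 → D
  i=15: L-O = 23 → X
  i=16: P-L =  4 → E
  i=17: O-I =  6 → G
  i=18: B-Z =  2 → C
  i=19: D-H = 22 → W
  i=20: W-Q =  6 → G
  i=21: A-X =  3 → D
  i=22: F-I = 23 → X
  i=23: P-L =  4 → E
  i=24: S-M =  6 → G
  i=25: A-Y =  2 → C
  i=26: R-V = 22 → W
  i=27: T-N =  6 → G
  i=28: G-D =  3 → D
  shifts repeat with period 7: DXEGCWG

DXEGCWG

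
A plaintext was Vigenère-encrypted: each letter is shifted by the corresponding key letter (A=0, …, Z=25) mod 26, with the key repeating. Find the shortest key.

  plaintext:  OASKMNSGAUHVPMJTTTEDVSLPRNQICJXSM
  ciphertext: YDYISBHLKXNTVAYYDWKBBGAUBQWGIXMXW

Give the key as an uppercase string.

  i= 0: Y-O = 10 → K
  i= 1: D-A =  3 → D
  i= 2: Y-S =  6 → G
  i= 3: I-K = 24 → Y
  i= 4: S-M =  6 → G
  i= 5: B-N = 14 → O
  i= 6: H-S = 15 → P
  i= 7: L-G =  5 → F
  i= 8: K-A = 10 → K
  i= 9: X-U =  3 → D
  i=10: N-H =  6 → G
  i=11: T-V = 24 → Y
  i=12: V-P =  6 → G
  i=13: A-M = 14 → O
  i=14: Y-J = 15 → P
  i=15: Y-T =  5 → F
  i=16: D-T = 10 → K
  i=17: W-T =  3 → D
  i=18: K-E =  6 → G
  i=19: B-D = 24 → Y
  i=20: B-V =  6 → G
  i=21: G-S = 14 → O
  i=22: A-L = 15 → P
  i=23: U-P =  5 → F
  i=24: B-R = 10 → K
  i=25: Q-N =  3 → D
  i=26: W-Q =  6 → G
  i=27: G-I = 24 → Y
  i=28: I-C =  6 → G
  i=29: X-J = 14 → O
  i=30: M-X = 15 → P
  i=31: X-S =  5 → F
  i=32: W-M = 10 → K
  shifts repeat with period 8: KDGYGOPF

KDGYGOPF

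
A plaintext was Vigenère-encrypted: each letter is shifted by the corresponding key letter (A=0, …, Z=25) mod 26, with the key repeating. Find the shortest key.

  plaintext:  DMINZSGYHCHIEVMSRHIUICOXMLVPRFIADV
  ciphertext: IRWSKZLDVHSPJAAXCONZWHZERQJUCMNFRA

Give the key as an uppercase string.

FFOFLH

  i= 0: I-D =  5 → F
  i= 1: R-M =  5 → F
  i= 2: W-I = 14 → O
  i= 3: S-N =  5 → F
  i= 4: K-Z = 11 → L
  i= 5: Z-S =  7 → H
  i= 6: L-G =  5 → F
  i= 7: D-Y =  5 → F
  i= 8: V-H = 14 → O
  i= 9: H-C =  5 → F
  i=10: S-H = 11 → L
  i=11: P-I =  7 → H
  i=12: J-E =  5 → F
  i=13: A-V =  5 → F
  i=14: A-M = 14 → O
  i=15: X-S =  5 → F
  i=16: C-R = 11 → L
  i=17: O-H =  7 → H
  i=18: N-I =  5 → F
  i=19: Z-U =  5 → F
  i=20: W-I = 14 → O
  i=21: H-C =  5 → F
  i=22: Z-O = 11 → L
  i=23: E-X =  7 → H
  i=24: R-M =  5 → F
  i=25: Q-L =  5 → F
  i=26: J-V = 14 → O
  i=27: U-P =  5 → F
  i=28: C-R = 11 → L
  i=29: M-F =  7 → H
  i=30: N-I =  5 → F
  i=31: F-A =  5 → F
  i=32: R-D = 14 → O
  i=33: A-V =  5 → F
  shifts repeat with period 6: FFOFLH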